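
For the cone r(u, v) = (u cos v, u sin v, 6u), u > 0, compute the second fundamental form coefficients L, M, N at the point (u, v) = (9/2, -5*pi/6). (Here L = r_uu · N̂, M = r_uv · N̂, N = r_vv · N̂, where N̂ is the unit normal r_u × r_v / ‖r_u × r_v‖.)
L = 0;  M = 0;  N = 27*sqrt(37)/37

Compute the unit normal N̂(u, v) = (-6*sqrt(37)*u*cos(v)/(37*Abs(u)), -6*sqrt(37)*u*sin(v)/(37*Abs(u)), sqrt(37)*u/(37*Abs(u))), and the second partials r_uu, r_uv, r_vv. Take dot products:
  L(u, v) = r_uu · N̂ = 0,
  M(u, v) = r_uv · N̂ = 0,
  N(u, v) = r_vv · N̂ = 6*sqrt(37)*u^2/(37*Abs(u)).
Evaluating at (u, v) = (9/2, -5*pi/6):
  L = 0, M = 0, N = 27*sqrt(37)/37.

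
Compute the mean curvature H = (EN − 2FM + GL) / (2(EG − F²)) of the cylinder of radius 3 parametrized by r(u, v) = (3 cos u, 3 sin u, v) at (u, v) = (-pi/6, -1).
H = -1/6

With E = 9, F = 0, G = 1, L = -3, M = 0, N = 0, assemble
  H = (EN − 2FM + GL) / (2(EG − F²)) = -1/6.
At (u, v) = (-pi/6, -1): H = -1/6.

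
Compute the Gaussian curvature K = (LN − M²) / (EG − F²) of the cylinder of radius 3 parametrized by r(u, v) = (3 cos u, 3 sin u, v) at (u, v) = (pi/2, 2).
K = 0

Coefficients of the first fundamental form: E = 9, F = 0, G = 1.
Coefficients of the second fundamental form: L = -3, M = 0, N = 0.
Assemble K = (LN − M²)/(EG − F²) = 0. At (u, v) = (pi/2, 2): K = 0.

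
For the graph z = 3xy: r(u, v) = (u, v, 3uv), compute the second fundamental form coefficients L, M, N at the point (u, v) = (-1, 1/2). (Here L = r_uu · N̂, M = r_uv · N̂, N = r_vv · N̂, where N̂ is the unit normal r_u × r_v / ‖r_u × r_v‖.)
L = 0;  M = 6/7;  N = 0

Compute the unit normal N̂(u, v) = (-3*v/sqrt(9*u^2 + 9*v^2 + 1), -3*u/sqrt(9*u^2 + 9*v^2 + 1), 1/sqrt(9*u^2 + 9*v^2 + 1)), and the second partials r_uu, r_uv, r_vv. Take dot products:
  L(u, v) = r_uu · N̂ = 0,
  M(u, v) = r_uv · N̂ = 3/sqrt(9*u^2 + 9*v^2 + 1),
  N(u, v) = r_vv · N̂ = 0.
Evaluating at (u, v) = (-1, 1/2):
  L = 0, M = 6/7, N = 0.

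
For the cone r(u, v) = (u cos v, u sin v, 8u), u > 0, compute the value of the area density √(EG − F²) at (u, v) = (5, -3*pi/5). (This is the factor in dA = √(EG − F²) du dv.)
√(EG − F²)|_{(5, -3*pi/5)} = 5*sqrt(65)

E = 65, F = 0, G = u^2, so EG − F² = 65*u^2. Taking the positive square root: √(EG − F²) = sqrt(65)*Abs(u). At (u, v) = (5, -3*pi/5): 5*sqrt(65).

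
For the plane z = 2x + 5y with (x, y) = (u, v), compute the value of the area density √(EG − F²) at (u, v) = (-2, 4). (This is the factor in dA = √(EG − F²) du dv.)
√(EG − F²)|_{(-2, 4)} = sqrt(30)

E = 5, F = 10, G = 26, so EG − F² = 30. Taking the positive square root: √(EG − F²) = sqrt(30). At (u, v) = (-2, 4): sqrt(30).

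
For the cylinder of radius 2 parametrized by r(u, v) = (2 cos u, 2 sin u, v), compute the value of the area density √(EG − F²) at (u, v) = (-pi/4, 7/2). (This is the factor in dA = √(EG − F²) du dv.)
√(EG − F²)|_{(-pi/4, 7/2)} = 2

E = 4, F = 0, G = 1, so EG − F² = 4. Taking the positive square root: √(EG − F²) = 2. At (u, v) = (-pi/4, 7/2): 2.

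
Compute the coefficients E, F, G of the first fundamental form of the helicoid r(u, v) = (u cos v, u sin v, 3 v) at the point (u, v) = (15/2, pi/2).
E = 1;  F = 0;  G = 261/4

Partials: r_u = (cos(v), sin(v), 0), r_v = (-u*sin(v), u*cos(v), 3). As functions of (u, v):
  E = r_u · r_u = 1,
  F = r_u · r_v = 0,
  G = r_v · r_v = u^2 + 9.
Evaluating at (u, v) = (15/2, pi/2): E = 1, F = 0, G = 261/4.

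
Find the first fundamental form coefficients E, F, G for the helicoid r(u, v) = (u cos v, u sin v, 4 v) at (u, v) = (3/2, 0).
E = 1;  F = 0;  G = 73/4

Partials: r_u = (cos(v), sin(v), 0), r_v = (-u*sin(v), u*cos(v), 4). As functions of (u, v):
  E = r_u · r_u = 1,
  F = r_u · r_v = 0,
  G = r_v · r_v = u^2 + 16.
Evaluating at (u, v) = (3/2, 0): E = 1, F = 0, G = 73/4.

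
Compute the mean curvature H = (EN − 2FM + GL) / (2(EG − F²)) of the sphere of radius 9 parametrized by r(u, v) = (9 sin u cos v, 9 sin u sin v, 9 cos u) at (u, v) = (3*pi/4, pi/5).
H = -1/9

With E = 81, F = 0, G = 81*sin(u)^2, L = -9*sin(u)/Abs(sin(u)), M = 0, N = -9*sin(u)^3/Abs(sin(u)), assemble
  H = (EN − 2FM + GL) / (2(EG − F²)) = -sin(u)/(9*Abs(sin(u))).
At (u, v) = (3*pi/4, pi/5): H = -1/9.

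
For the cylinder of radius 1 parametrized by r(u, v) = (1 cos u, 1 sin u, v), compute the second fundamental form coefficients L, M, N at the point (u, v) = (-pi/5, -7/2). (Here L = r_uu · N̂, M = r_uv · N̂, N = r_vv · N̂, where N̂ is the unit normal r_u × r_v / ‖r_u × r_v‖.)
L = -1;  M = 0;  N = 0

Compute the unit normal N̂(u, v) = (cos(u), sin(u), 0), and the second partials r_uu, r_uv, r_vv. Take dot products:
  L(u, v) = r_uu · N̂ = -1,
  M(u, v) = r_uv · N̂ = 0,
  N(u, v) = r_vv · N̂ = 0.
Evaluating at (u, v) = (-pi/5, -7/2):
  L = -1, M = 0, N = 0.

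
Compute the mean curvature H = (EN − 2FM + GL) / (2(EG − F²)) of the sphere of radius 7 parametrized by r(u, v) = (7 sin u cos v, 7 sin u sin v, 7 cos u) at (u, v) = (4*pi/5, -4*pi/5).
H = -1/7

With E = 49, F = 0, G = 49*sin(u)^2, L = -7*sin(u)/Abs(sin(u)), M = 0, N = -7*sin(u)^3/Abs(sin(u)), assemble
  H = (EN − 2FM + GL) / (2(EG − F²)) = -sin(u)/(7*Abs(sin(u))).
At (u, v) = (4*pi/5, -4*pi/5): H = -1/7.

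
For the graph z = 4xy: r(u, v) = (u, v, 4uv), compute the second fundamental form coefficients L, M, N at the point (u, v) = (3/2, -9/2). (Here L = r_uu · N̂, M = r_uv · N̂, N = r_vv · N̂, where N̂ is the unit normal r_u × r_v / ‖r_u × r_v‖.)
L = 0;  M = 4/19;  N = 0

Compute the unit normal N̂(u, v) = (-4*v/sqrt(16*u^2 + 16*v^2 + 1), -4*u/sqrt(16*u^2 + 16*v^2 + 1), 1/sqrt(16*u^2 + 16*v^2 + 1)), and the second partials r_uu, r_uv, r_vv. Take dot products:
  L(u, v) = r_uu · N̂ = 0,
  M(u, v) = r_uv · N̂ = 4/sqrt(16*u^2 + 16*v^2 + 1),
  N(u, v) = r_vv · N̂ = 0.
Evaluating at (u, v) = (3/2, -9/2):
  L = 0, M = 4/19, N = 0.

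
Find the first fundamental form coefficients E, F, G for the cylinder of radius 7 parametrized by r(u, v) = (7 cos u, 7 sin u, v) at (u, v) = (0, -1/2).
E = 49;  F = 0;  G = 1

Partials: r_u = (-7*sin(u), 7*cos(u), 0), r_v = (0, 0, 1). As functions of (u, v):
  E = r_u · r_u = 49,
  F = r_u · r_v = 0,
  G = r_v · r_v = 1.
Evaluating at (u, v) = (0, -1/2): E = 49, F = 0, G = 1.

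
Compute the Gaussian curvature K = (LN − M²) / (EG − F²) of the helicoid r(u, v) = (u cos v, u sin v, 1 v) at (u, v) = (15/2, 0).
K = -16/52441

Coefficients of the first fundamental form: E = 1, F = 0, G = u^2 + 1.
Coefficients of the second fundamental form: L = 0, M = -1/sqrt(u^2 + 1), N = 0.
Assemble K = (LN − M²)/(EG − F²) = -1/(u^2 + 1)^2. At (u, v) = (15/2, 0): K = -16/52441.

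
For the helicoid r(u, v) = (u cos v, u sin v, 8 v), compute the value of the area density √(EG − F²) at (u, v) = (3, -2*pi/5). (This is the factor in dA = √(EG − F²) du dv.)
√(EG − F²)|_{(3, -2*pi/5)} = sqrt(73)

E = 1, F = 0, G = u^2 + 64, so EG − F² = u^2 + 64. Taking the positive square root: √(EG − F²) = sqrt(u^2 + 64). At (u, v) = (3, -2*pi/5): sqrt(73).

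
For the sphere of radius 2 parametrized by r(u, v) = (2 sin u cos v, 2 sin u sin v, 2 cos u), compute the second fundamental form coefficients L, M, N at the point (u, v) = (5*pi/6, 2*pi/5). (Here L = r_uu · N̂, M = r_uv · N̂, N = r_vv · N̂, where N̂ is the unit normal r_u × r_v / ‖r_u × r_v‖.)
L = -2;  M = 0;  N = -1/2

Compute the unit normal N̂(u, v) = (sin(u)^2*cos(v)/Abs(sin(u)), sin(u)^2*sin(v)/Abs(sin(u)), sin(2*u)/(2*Abs(sin(u)))), and the second partials r_uu, r_uv, r_vv. Take dot products:
  L(u, v) = r_uu · N̂ = -2*sin(u)/Abs(sin(u)),
  M(u, v) = r_uv · N̂ = 0,
  N(u, v) = r_vv · N̂ = -2*sin(u)^3/Abs(sin(u)).
Evaluating at (u, v) = (5*pi/6, 2*pi/5):
  L = -2, M = 0, N = -1/2.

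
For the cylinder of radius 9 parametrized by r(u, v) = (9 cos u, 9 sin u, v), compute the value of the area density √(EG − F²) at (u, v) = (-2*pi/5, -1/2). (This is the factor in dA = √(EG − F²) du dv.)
√(EG − F²)|_{(-2*pi/5, -1/2)} = 9

E = 81, F = 0, G = 1, so EG − F² = 81. Taking the positive square root: √(EG − F²) = 9. At (u, v) = (-2*pi/5, -1/2): 9.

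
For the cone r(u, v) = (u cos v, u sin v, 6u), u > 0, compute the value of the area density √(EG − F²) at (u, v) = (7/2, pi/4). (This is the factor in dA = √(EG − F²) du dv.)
√(EG − F²)|_{(7/2, pi/4)} = 7*sqrt(37)/2

E = 37, F = 0, G = u^2, so EG − F² = 37*u^2. Taking the positive square root: √(EG − F²) = sqrt(37)*Abs(u). At (u, v) = (7/2, pi/4): 7*sqrt(37)/2.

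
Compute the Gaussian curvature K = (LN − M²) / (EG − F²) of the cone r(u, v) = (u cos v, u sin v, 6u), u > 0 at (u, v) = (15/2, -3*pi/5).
K = 0

Coefficients of the first fundamental form: E = 37, F = 0, G = u^2.
Coefficients of the second fundamental form: L = 0, M = 0, N = 6*sqrt(37)*u^2/(37*Abs(u)).
Assemble K = (LN − M²)/(EG − F²) = 0. At (u, v) = (15/2, -3*pi/5): K = 0.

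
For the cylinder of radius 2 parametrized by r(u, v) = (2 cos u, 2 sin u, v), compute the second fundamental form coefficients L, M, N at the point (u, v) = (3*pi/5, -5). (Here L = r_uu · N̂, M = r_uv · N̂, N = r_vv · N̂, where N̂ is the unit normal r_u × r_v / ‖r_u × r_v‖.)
L = -2;  M = 0;  N = 0

Compute the unit normal N̂(u, v) = (cos(u), sin(u), 0), and the second partials r_uu, r_uv, r_vv. Take dot products:
  L(u, v) = r_uu · N̂ = -2,
  M(u, v) = r_uv · N̂ = 0,
  N(u, v) = r_vv · N̂ = 0.
Evaluating at (u, v) = (3*pi/5, -5):
  L = -2, M = 0, N = 0.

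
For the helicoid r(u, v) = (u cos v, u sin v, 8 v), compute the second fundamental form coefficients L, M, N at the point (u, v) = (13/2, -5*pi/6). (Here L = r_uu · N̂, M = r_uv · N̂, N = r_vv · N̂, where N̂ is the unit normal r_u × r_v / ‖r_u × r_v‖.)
L = 0;  M = -16*sqrt(17)/85;  N = 0

Compute the unit normal N̂(u, v) = (8*sin(v)/sqrt(u^2 + 64), -8*cos(v)/sqrt(u^2 + 64), u/sqrt(u^2 + 64)), and the second partials r_uu, r_uv, r_vv. Take dot products:
  L(u, v) = r_uu · N̂ = 0,
  M(u, v) = r_uv · N̂ = -8/sqrt(u^2 + 64),
  N(u, v) = r_vv · N̂ = 0.
Evaluating at (u, v) = (13/2, -5*pi/6):
  L = 0, M = -16*sqrt(17)/85, N = 0.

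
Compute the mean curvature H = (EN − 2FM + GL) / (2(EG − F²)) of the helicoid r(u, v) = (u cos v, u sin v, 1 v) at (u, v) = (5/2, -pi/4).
H = 0

With E = 1, F = 0, G = u^2 + 1, L = 0, M = -1/sqrt(u^2 + 1), N = 0, assemble
  H = (EN − 2FM + GL) / (2(EG − F²)) = 0.
At (u, v) = (5/2, -pi/4): H = 0.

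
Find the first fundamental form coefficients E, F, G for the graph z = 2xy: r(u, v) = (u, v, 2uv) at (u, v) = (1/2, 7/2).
E = 50;  F = 7;  G = 2

Partials: r_u = (1, 0, 2*v), r_v = (0, 1, 2*u). As functions of (u, v):
  E = r_u · r_u = 4*v^2 + 1,
  F = r_u · r_v = 4*u*v,
  G = r_v · r_v = 4*u^2 + 1.
Evaluating at (u, v) = (1/2, 7/2): E = 50, F = 7, G = 2.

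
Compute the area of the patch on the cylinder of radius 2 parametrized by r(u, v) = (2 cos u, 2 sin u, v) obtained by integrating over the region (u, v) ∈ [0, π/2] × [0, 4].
Area = 4*pi

Area = ∫∫ √(EG − F²) du dv with √(EG − F²) = 2. Integrating over [0, π/2] × [0, 4] gives 4*pi.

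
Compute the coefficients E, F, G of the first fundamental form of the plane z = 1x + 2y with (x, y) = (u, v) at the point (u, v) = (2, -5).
E = 2;  F = 2;  G = 5

Partials: r_u = (1, 0, 1), r_v = (0, 1, 2). As functions of (u, v):
  E = r_u · r_u = 2,
  F = r_u · r_v = 2,
  G = r_v · r_v = 5.
Evaluating at (u, v) = (2, -5): E = 2, F = 2, G = 5.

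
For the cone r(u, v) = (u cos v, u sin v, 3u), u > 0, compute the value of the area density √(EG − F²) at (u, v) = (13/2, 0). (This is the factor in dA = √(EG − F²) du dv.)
√(EG − F²)|_{(13/2, 0)} = 13*sqrt(10)/2

E = 10, F = 0, G = u^2, so EG − F² = 10*u^2. Taking the positive square root: √(EG − F²) = sqrt(10)*Abs(u). At (u, v) = (13/2, 0): 13*sqrt(10)/2.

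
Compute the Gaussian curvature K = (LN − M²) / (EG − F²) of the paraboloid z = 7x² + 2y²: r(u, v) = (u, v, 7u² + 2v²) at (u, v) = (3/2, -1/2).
K = 14/49729

Coefficients of the first fundamental form: E = 196*u^2 + 1, F = 56*u*v, G = 16*v^2 + 1.
Coefficients of the second fundamental form: L = 14/sqrt(196*u^2 + 16*v^2 + 1), M = 0, N = 4/sqrt(196*u^2 + 16*v^2 + 1).
Assemble K = (LN − M²)/(EG − F²) = 56/(38416*u^4 + 6272*u^2*v^2 + 392*u^2 + 256*v^4 + 32*v^2 + 1). At (u, v) = (3/2, -1/2): K = 14/49729.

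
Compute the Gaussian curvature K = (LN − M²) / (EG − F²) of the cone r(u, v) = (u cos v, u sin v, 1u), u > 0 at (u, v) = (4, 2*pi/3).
K = 0

Coefficients of the first fundamental form: E = 2, F = 0, G = u^2.
Coefficients of the second fundamental form: L = 0, M = 0, N = sqrt(2)*u^2/(2*Abs(u)).
Assemble K = (LN − M²)/(EG − F²) = 0. At (u, v) = (4, 2*pi/3): K = 0.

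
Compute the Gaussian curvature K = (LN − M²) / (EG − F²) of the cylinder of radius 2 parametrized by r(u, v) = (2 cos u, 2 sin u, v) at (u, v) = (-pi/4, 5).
K = 0

Coefficients of the first fundamental form: E = 4, F = 0, G = 1.
Coefficients of the second fundamental form: L = -2, M = 0, N = 0.
Assemble K = (LN − M²)/(EG − F²) = 0. At (u, v) = (-pi/4, 5): K = 0.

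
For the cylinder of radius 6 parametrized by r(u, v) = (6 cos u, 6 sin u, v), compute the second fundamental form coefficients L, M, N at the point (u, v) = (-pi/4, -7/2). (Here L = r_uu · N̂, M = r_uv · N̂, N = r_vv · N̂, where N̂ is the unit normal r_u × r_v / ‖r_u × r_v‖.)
L = -6;  M = 0;  N = 0

Compute the unit normal N̂(u, v) = (cos(u), sin(u), 0), and the second partials r_uu, r_uv, r_vv. Take dot products:
  L(u, v) = r_uu · N̂ = -6,
  M(u, v) = r_uv · N̂ = 0,
  N(u, v) = r_vv · N̂ = 0.
Evaluating at (u, v) = (-pi/4, -7/2):
  L = -6, M = 0, N = 0.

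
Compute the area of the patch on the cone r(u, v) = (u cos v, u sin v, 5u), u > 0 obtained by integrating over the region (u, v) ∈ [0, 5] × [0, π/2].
Area = 25*sqrt(26)*pi/4

Area = ∫∫ √(EG − F²) du dv with √(EG − F²) = sqrt(26)*Abs(u). Integrating over [0, 5] × [0, π/2] gives 25*sqrt(26)*pi/4.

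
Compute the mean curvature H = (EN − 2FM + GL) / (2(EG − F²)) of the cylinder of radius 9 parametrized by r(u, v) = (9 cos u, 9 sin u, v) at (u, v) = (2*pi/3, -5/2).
H = -1/18

With E = 81, F = 0, G = 1, L = -9, M = 0, N = 0, assemble
  H = (EN − 2FM + GL) / (2(EG − F²)) = -1/18.
At (u, v) = (2*pi/3, -5/2): H = -1/18.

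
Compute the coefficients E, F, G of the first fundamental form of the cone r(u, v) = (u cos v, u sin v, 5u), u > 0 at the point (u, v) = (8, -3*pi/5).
E = 26;  F = 0;  G = 64

Partials: r_u = (cos(v), sin(v), 5), r_v = (-u*sin(v), u*cos(v), 0). As functions of (u, v):
  E = r_u · r_u = 26,
  F = r_u · r_v = 0,
  G = r_v · r_v = u^2.
Evaluating at (u, v) = (8, -3*pi/5): E = 26, F = 0, G = 64.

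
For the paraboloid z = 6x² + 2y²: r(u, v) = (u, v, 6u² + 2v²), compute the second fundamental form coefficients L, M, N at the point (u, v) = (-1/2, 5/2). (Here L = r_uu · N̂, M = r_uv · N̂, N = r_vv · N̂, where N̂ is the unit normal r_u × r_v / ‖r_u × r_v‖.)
L = 12*sqrt(137)/137;  M = 0;  N = 4*sqrt(137)/137

Compute the unit normal N̂(u, v) = (-12*u/sqrt(144*u^2 + 16*v^2 + 1), -4*v/sqrt(144*u^2 + 16*v^2 + 1), 1/sqrt(144*u^2 + 16*v^2 + 1)), and the second partials r_uu, r_uv, r_vv. Take dot products:
  L(u, v) = r_uu · N̂ = 12/sqrt(144*u^2 + 16*v^2 + 1),
  M(u, v) = r_uv · N̂ = 0,
  N(u, v) = r_vv · N̂ = 4/sqrt(144*u^2 + 16*v^2 + 1).
Evaluating at (u, v) = (-1/2, 5/2):
  L = 12*sqrt(137)/137, M = 0, N = 4*sqrt(137)/137.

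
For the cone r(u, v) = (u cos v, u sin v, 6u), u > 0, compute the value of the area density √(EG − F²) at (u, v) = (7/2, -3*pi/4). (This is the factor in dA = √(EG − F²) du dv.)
√(EG − F²)|_{(7/2, -3*pi/4)} = 7*sqrt(37)/2

E = 37, F = 0, G = u^2, so EG − F² = 37*u^2. Taking the positive square root: √(EG − F²) = sqrt(37)*Abs(u). At (u, v) = (7/2, -3*pi/4): 7*sqrt(37)/2.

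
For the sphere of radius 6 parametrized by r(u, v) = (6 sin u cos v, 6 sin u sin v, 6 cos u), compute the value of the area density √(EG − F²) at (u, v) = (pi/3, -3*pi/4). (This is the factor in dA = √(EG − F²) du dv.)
√(EG − F²)|_{(pi/3, -3*pi/4)} = 18*sqrt(3)

E = 36, F = 0, G = 36*sin(u)^2, so EG − F² = 1296*sin(u)^2. Taking the positive square root: √(EG − F²) = 36*Abs(sin(u)). At (u, v) = (pi/3, -3*pi/4): 18*sqrt(3).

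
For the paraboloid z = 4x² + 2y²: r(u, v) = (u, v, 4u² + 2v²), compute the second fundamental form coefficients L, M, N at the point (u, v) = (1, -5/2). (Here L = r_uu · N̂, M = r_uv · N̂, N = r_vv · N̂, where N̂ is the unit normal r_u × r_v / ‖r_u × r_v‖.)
L = 8*sqrt(165)/165;  M = 0;  N = 4*sqrt(165)/165

Compute the unit normal N̂(u, v) = (-8*u/sqrt(64*u^2 + 16*v^2 + 1), -4*v/sqrt(64*u^2 + 16*v^2 + 1), 1/sqrt(64*u^2 + 16*v^2 + 1)), and the second partials r_uu, r_uv, r_vv. Take dot products:
  L(u, v) = r_uu · N̂ = 8/sqrt(64*u^2 + 16*v^2 + 1),
  M(u, v) = r_uv · N̂ = 0,
  N(u, v) = r_vv · N̂ = 4/sqrt(64*u^2 + 16*v^2 + 1).
Evaluating at (u, v) = (1, -5/2):
  L = 8*sqrt(165)/165, M = 0, N = 4*sqrt(165)/165.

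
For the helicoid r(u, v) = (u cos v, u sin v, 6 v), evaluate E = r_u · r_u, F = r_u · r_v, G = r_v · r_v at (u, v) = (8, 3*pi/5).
E = 1;  F = 0;  G = 100

Partials: r_u = (cos(v), sin(v), 0), r_v = (-u*sin(v), u*cos(v), 6). As functions of (u, v):
  E = r_u · r_u = 1,
  F = r_u · r_v = 0,
  G = r_v · r_v = u^2 + 36.
Evaluating at (u, v) = (8, 3*pi/5): E = 1, F = 0, G = 100.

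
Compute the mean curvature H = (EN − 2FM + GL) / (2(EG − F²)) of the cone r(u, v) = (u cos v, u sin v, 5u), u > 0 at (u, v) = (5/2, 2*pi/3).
H = sqrt(26)/26

With E = 26, F = 0, G = u^2, L = 0, M = 0, N = 5*sqrt(26)*u^2/(26*Abs(u)), assemble
  H = (EN − 2FM + GL) / (2(EG − F²)) = 5*sqrt(26)/(52*Abs(u)).
At (u, v) = (5/2, 2*pi/3): H = sqrt(26)/26.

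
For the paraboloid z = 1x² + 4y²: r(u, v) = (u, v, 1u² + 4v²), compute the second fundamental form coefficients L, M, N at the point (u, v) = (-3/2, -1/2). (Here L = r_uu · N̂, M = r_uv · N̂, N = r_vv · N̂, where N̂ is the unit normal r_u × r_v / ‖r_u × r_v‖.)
L = sqrt(26)/13;  M = 0;  N = 4*sqrt(26)/13

Compute the unit normal N̂(u, v) = (-2*u/sqrt(4*u^2 + 64*v^2 + 1), -8*v/sqrt(4*u^2 + 64*v^2 + 1), 1/sqrt(4*u^2 + 64*v^2 + 1)), and the second partials r_uu, r_uv, r_vv. Take dot products:
  L(u, v) = r_uu · N̂ = 2/sqrt(4*u^2 + 64*v^2 + 1),
  M(u, v) = r_uv · N̂ = 0,
  N(u, v) = r_vv · N̂ = 8/sqrt(4*u^2 + 64*v^2 + 1).
Evaluating at (u, v) = (-3/2, -1/2):
  L = sqrt(26)/13, M = 0, N = 4*sqrt(26)/13.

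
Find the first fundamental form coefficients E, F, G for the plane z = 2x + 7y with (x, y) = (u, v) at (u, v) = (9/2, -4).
E = 5;  F = 14;  G = 50

Partials: r_u = (1, 0, 2), r_v = (0, 1, 7). As functions of (u, v):
  E = r_u · r_u = 5,
  F = r_u · r_v = 14,
  G = r_v · r_v = 50.
Evaluating at (u, v) = (9/2, -4): E = 5, F = 14, G = 50.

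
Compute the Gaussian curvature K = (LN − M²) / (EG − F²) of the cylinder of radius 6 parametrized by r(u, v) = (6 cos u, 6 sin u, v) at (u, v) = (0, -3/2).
K = 0

Coefficients of the first fundamental form: E = 36, F = 0, G = 1.
Coefficients of the second fundamental form: L = -6, M = 0, N = 0.
Assemble K = (LN − M²)/(EG − F²) = 0. At (u, v) = (0, -3/2): K = 0.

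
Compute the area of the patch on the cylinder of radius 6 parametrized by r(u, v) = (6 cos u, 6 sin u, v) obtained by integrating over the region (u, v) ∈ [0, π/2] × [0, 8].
Area = 24*pi

Area = ∫∫ √(EG − F²) du dv with √(EG − F²) = 6. Integrating over [0, π/2] × [0, 8] gives 24*pi.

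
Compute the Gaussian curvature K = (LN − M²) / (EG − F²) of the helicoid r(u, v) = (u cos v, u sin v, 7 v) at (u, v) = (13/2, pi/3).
K = -784/133225

Coefficients of the first fundamental form: E = 1, F = 0, G = u^2 + 49.
Coefficients of the second fundamental form: L = 0, M = -7/sqrt(u^2 + 49), N = 0.
Assemble K = (LN − M²)/(EG − F²) = -49/(u^2 + 49)^2. At (u, v) = (13/2, pi/3): K = -784/133225.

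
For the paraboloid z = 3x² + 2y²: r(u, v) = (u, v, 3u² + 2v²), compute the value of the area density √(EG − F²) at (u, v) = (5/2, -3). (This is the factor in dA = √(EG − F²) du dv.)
√(EG − F²)|_{(5/2, -3)} = sqrt(370)

E = 36*u^2 + 1, F = 24*u*v, G = 16*v^2 + 1, so EG − F² = 36*u^2 + 16*v^2 + 1. Taking the positive square root: √(EG − F²) = sqrt(36*u^2 + 16*v^2 + 1). At (u, v) = (5/2, -3): sqrt(370).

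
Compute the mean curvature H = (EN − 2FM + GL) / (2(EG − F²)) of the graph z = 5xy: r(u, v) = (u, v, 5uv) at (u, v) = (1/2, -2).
H = 1000*sqrt(429)/184041

With E = 25*v^2 + 1, F = 25*u*v, G = 25*u^2 + 1, L = 0, M = 5/sqrt(25*u^2 + 25*v^2 + 1), N = 0, assemble
  H = (EN − 2FM + GL) / (2(EG − F²)) = -125*u*v/(25*u^2 + 25*v^2 + 1)^(3/2).
At (u, v) = (1/2, -2): H = 1000*sqrt(429)/184041.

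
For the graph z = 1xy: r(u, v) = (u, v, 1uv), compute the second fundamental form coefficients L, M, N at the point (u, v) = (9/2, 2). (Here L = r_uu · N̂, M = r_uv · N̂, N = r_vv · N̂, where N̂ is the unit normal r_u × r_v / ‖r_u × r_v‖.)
L = 0;  M = 2*sqrt(101)/101;  N = 0

Compute the unit normal N̂(u, v) = (-v/sqrt(u^2 + v^2 + 1), -u/sqrt(u^2 + v^2 + 1), 1/sqrt(u^2 + v^2 + 1)), and the second partials r_uu, r_uv, r_vv. Take dot products:
  L(u, v) = r_uu · N̂ = 0,
  M(u, v) = r_uv · N̂ = 1/sqrt(u^2 + v^2 + 1),
  N(u, v) = r_vv · N̂ = 0.
Evaluating at (u, v) = (9/2, 2):
  L = 0, M = 2*sqrt(101)/101, N = 0.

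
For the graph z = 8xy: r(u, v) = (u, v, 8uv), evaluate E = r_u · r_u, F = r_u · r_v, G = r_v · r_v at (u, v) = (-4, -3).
E = 577;  F = 768;  G = 1025

Partials: r_u = (1, 0, 8*v), r_v = (0, 1, 8*u). As functions of (u, v):
  E = r_u · r_u = 64*v^2 + 1,
  F = r_u · r_v = 64*u*v,
  G = r_v · r_v = 64*u^2 + 1.
Evaluating at (u, v) = (-4, -3): E = 577, F = 768, G = 1025.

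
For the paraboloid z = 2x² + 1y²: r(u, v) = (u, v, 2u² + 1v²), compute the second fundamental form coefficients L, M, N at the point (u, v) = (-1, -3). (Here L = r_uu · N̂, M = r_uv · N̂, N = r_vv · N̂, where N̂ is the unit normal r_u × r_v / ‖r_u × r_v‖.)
L = 4*sqrt(53)/53;  M = 0;  N = 2*sqrt(53)/53

Compute the unit normal N̂(u, v) = (-4*u/sqrt(16*u^2 + 4*v^2 + 1), -2*v/sqrt(16*u^2 + 4*v^2 + 1), 1/sqrt(16*u^2 + 4*v^2 + 1)), and the second partials r_uu, r_uv, r_vv. Take dot products:
  L(u, v) = r_uu · N̂ = 4/sqrt(16*u^2 + 4*v^2 + 1),
  M(u, v) = r_uv · N̂ = 0,
  N(u, v) = r_vv · N̂ = 2/sqrt(16*u^2 + 4*v^2 + 1).
Evaluating at (u, v) = (-1, -3):
  L = 4*sqrt(53)/53, M = 0, N = 2*sqrt(53)/53.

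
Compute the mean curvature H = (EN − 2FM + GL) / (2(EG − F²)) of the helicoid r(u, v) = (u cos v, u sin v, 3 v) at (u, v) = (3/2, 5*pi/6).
H = 0

With E = 1, F = 0, G = u^2 + 9, L = 0, M = -3/sqrt(u^2 + 9), N = 0, assemble
  H = (EN − 2FM + GL) / (2(EG − F²)) = 0.
At (u, v) = (3/2, 5*pi/6): H = 0.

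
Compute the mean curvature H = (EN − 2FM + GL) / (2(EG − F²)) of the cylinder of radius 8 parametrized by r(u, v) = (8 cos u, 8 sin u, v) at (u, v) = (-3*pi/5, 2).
H = -1/16

With E = 64, F = 0, G = 1, L = -8, M = 0, N = 0, assemble
  H = (EN − 2FM + GL) / (2(EG − F²)) = -1/16.
At (u, v) = (-3*pi/5, 2): H = -1/16.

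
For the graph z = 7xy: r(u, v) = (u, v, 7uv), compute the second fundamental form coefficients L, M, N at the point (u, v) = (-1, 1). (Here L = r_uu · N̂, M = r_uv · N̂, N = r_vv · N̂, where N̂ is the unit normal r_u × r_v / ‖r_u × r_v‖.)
L = 0;  M = 7*sqrt(11)/33;  N = 0

Compute the unit normal N̂(u, v) = (-7*v/sqrt(49*u^2 + 49*v^2 + 1), -7*u/sqrt(49*u^2 + 49*v^2 + 1), 1/sqrt(49*u^2 + 49*v^2 + 1)), and the second partials r_uu, r_uv, r_vv. Take dot products:
  L(u, v) = r_uu · N̂ = 0,
  M(u, v) = r_uv · N̂ = 7/sqrt(49*u^2 + 49*v^2 + 1),
  N(u, v) = r_vv · N̂ = 0.
Evaluating at (u, v) = (-1, 1):
  L = 0, M = 7*sqrt(11)/33, N = 0.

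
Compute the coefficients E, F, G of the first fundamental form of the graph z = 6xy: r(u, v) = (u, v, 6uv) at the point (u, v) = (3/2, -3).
E = 325;  F = -162;  G = 82

Partials: r_u = (1, 0, 6*v), r_v = (0, 1, 6*u). As functions of (u, v):
  E = r_u · r_u = 36*v^2 + 1,
  F = r_u · r_v = 36*u*v,
  G = r_v · r_v = 36*u^2 + 1.
Evaluating at (u, v) = (3/2, -3): E = 325, F = -162, G = 82.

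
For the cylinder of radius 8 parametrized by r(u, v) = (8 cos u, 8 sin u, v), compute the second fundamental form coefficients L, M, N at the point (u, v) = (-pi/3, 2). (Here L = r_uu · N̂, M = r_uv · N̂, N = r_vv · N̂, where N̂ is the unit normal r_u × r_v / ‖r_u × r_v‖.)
L = -8;  M = 0;  N = 0

Compute the unit normal N̂(u, v) = (cos(u), sin(u), 0), and the second partials r_uu, r_uv, r_vv. Take dot products:
  L(u, v) = r_uu · N̂ = -8,
  M(u, v) = r_uv · N̂ = 0,
  N(u, v) = r_vv · N̂ = 0.
Evaluating at (u, v) = (-pi/3, 2):
  L = -8, M = 0, N = 0.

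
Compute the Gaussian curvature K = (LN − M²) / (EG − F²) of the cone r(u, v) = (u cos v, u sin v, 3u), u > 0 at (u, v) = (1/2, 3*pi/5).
K = 0

Coefficients of the first fundamental form: E = 10, F = 0, G = u^2.
Coefficients of the second fundamental form: L = 0, M = 0, N = 3*sqrt(10)*u^2/(10*Abs(u)).
Assemble K = (LN − M²)/(EG − F²) = 0. At (u, v) = (1/2, 3*pi/5): K = 0.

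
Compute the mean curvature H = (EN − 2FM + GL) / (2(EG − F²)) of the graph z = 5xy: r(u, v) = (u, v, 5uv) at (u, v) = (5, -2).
H = 625*sqrt(6)/23958

With E = 25*v^2 + 1, F = 25*u*v, G = 25*u^2 + 1, L = 0, M = 5/sqrt(25*u^2 + 25*v^2 + 1), N = 0, assemble
  H = (EN − 2FM + GL) / (2(EG − F²)) = -125*u*v/(25*u^2 + 25*v^2 + 1)^(3/2).
At (u, v) = (5, -2): H = 625*sqrt(6)/23958.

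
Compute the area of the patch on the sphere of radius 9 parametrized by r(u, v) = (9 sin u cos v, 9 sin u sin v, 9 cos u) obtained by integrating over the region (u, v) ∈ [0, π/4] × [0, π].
Area = 81*pi*(2 - sqrt(2))/2

Area = ∫∫ √(EG − F²) du dv with √(EG − F²) = 81*Abs(sin(u)). Integrating over [0, π/4] × [0, π] gives 81*pi*(2 - sqrt(2))/2.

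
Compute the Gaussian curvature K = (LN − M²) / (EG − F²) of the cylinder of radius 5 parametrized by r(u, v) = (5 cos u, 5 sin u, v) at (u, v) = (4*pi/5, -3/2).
K = 0

Coefficients of the first fundamental form: E = 25, F = 0, G = 1.
Coefficients of the second fundamental form: L = -5, M = 0, N = 0.
Assemble K = (LN − M²)/(EG − F²) = 0. At (u, v) = (4*pi/5, -3/2): K = 0.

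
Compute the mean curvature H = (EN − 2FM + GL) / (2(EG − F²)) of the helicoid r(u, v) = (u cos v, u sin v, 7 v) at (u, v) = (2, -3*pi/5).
H = 0

With E = 1, F = 0, G = u^2 + 49, L = 0, M = -7/sqrt(u^2 + 49), N = 0, assemble
  H = (EN − 2FM + GL) / (2(EG − F²)) = 0.
At (u, v) = (2, -3*pi/5): H = 0.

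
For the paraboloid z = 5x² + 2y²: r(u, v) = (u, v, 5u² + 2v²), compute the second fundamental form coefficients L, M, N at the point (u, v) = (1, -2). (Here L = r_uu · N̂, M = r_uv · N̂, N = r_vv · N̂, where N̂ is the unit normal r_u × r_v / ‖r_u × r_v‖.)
L = 2*sqrt(165)/33;  M = 0;  N = 4*sqrt(165)/165

Compute the unit normal N̂(u, v) = (-10*u/sqrt(100*u^2 + 16*v^2 + 1), -4*v/sqrt(100*u^2 + 16*v^2 + 1), 1/sqrt(100*u^2 + 16*v^2 + 1)), and the second partials r_uu, r_uv, r_vv. Take dot products:
  L(u, v) = r_uu · N̂ = 10/sqrt(100*u^2 + 16*v^2 + 1),
  M(u, v) = r_uv · N̂ = 0,
  N(u, v) = r_vv · N̂ = 4/sqrt(100*u^2 + 16*v^2 + 1).
Evaluating at (u, v) = (1, -2):
  L = 2*sqrt(165)/33, M = 0, N = 4*sqrt(165)/165.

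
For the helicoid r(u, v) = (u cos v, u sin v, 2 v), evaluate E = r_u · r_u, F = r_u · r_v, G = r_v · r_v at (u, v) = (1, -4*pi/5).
E = 1;  F = 0;  G = 5

Partials: r_u = (cos(v), sin(v), 0), r_v = (-u*sin(v), u*cos(v), 2). As functions of (u, v):
  E = r_u · r_u = 1,
  F = r_u · r_v = 0,
  G = r_v · r_v = u^2 + 4.
Evaluating at (u, v) = (1, -4*pi/5): E = 1, F = 0, G = 5.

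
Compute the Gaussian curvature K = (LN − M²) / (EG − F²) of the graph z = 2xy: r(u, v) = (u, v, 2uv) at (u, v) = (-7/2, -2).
K = -1/1089

Coefficients of the first fundamental form: E = 4*v^2 + 1, F = 4*u*v, G = 4*u^2 + 1.
Coefficients of the second fundamental form: L = 0, M = 2/sqrt(4*u^2 + 4*v^2 + 1), N = 0.
Assemble K = (LN − M²)/(EG − F²) = -4/(16*u^4 + 32*u^2*v^2 + 8*u^2 + 16*v^4 + 8*v^2 + 1). At (u, v) = (-7/2, -2): K = -1/1089.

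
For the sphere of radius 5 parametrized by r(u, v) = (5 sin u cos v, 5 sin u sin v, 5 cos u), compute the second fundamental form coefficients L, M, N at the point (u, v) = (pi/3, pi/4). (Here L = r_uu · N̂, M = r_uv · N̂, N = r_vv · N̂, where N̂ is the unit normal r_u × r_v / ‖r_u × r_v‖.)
L = -5;  M = 0;  N = -15/4

Compute the unit normal N̂(u, v) = (sin(u)^2*cos(v)/Abs(sin(u)), sin(u)^2*sin(v)/Abs(sin(u)), sin(2*u)/(2*Abs(sin(u)))), and the second partials r_uu, r_uv, r_vv. Take dot products:
  L(u, v) = r_uu · N̂ = -5*sin(u)/Abs(sin(u)),
  M(u, v) = r_uv · N̂ = 0,
  N(u, v) = r_vv · N̂ = -5*sin(u)^3/Abs(sin(u)).
Evaluating at (u, v) = (pi/3, pi/4):
  L = -5, M = 0, N = -15/4.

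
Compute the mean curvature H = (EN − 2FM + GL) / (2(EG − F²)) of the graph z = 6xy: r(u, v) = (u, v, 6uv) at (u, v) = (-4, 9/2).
H = 972*sqrt(1306)/426409

With E = 36*v^2 + 1, F = 36*u*v, G = 36*u^2 + 1, L = 0, M = 6/sqrt(36*u^2 + 36*v^2 + 1), N = 0, assemble
  H = (EN − 2FM + GL) / (2(EG − F²)) = -216*u*v/(36*u^2 + 36*v^2 + 1)^(3/2).
At (u, v) = (-4, 9/2): H = 972*sqrt(1306)/426409.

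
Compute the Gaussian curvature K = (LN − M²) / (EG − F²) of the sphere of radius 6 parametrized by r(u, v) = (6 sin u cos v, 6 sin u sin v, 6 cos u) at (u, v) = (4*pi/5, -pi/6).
K = 1/36

Coefficients of the first fundamental form: E = 36, F = 0, G = 36*sin(u)^2.
Coefficients of the second fundamental form: L = -6*sin(u)/Abs(sin(u)), M = 0, N = -6*sin(u)^3/Abs(sin(u)).
Assemble K = (LN − M²)/(EG − F²) = 1/36. At (u, v) = (4*pi/5, -pi/6): K = 1/36.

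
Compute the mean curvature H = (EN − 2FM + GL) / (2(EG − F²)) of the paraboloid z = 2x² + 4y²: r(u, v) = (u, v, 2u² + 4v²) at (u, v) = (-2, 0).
H = 262*sqrt(65)/4225

With E = 16*u^2 + 1, F = 32*u*v, G = 64*v^2 + 1, L = 4/sqrt(16*u^2 + 64*v^2 + 1), M = 0, N = 8/sqrt(16*u^2 + 64*v^2 + 1), assemble
  H = (EN − 2FM + GL) / (2(EG − F²)) = 2*(32*u^2 + 64*v^2 + 3)/(16*u^2 + 64*v^2 + 1)^(3/2).
At (u, v) = (-2, 0): H = 262*sqrt(65)/4225.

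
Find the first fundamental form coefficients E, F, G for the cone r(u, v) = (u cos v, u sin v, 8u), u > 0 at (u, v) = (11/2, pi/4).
E = 65;  F = 0;  G = 121/4

Partials: r_u = (cos(v), sin(v), 8), r_v = (-u*sin(v), u*cos(v), 0). As functions of (u, v):
  E = r_u · r_u = 65,
  F = r_u · r_v = 0,
  G = r_v · r_v = u^2.
Evaluating at (u, v) = (11/2, pi/4): E = 65, F = 0, G = 121/4.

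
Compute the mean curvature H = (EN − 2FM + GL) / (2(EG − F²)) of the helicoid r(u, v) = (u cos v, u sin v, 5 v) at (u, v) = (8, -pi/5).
H = 0

With E = 1, F = 0, G = u^2 + 25, L = 0, M = -5/sqrt(u^2 + 25), N = 0, assemble
  H = (EN − 2FM + GL) / (2(EG − F²)) = 0.
At (u, v) = (8, -pi/5): H = 0.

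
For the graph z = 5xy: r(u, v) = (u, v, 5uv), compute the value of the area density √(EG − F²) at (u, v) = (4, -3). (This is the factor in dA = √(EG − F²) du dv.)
√(EG − F²)|_{(4, -3)} = sqrt(626)

E = 25*v^2 + 1, F = 25*u*v, G = 25*u^2 + 1, so EG − F² = 25*u^2 + 25*v^2 + 1. Taking the positive square root: √(EG − F²) = sqrt(25*u^2 + 25*v^2 + 1). At (u, v) = (4, -3): sqrt(626).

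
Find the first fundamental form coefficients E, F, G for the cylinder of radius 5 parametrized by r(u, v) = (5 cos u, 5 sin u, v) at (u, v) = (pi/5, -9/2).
E = 25;  F = 0;  G = 1

Partials: r_u = (-5*sin(u), 5*cos(u), 0), r_v = (0, 0, 1). As functions of (u, v):
  E = r_u · r_u = 25,
  F = r_u · r_v = 0,
  G = r_v · r_v = 1.
Evaluating at (u, v) = (pi/5, -9/2): E = 25, F = 0, G = 1.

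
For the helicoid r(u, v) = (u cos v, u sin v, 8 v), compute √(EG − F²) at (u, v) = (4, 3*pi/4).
√(EG − F²)|_{(4, 3*pi/4)} = 4*sqrt(5)

E = 1, F = 0, G = u^2 + 64; EG − F² = u^2 + 64; √(EG − F²) = sqrt(u^2 + 64). At the given point: 4*sqrt(5).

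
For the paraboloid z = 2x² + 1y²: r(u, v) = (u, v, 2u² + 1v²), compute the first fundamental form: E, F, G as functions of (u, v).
E = 16*u^2 + 1;  F = 8*u*v;  G = 4*v^2 + 1

Compute partials: r_u = (1, 0, 4*u), r_v = (0, 1, 2*v). Then
  E = r_u · r_u = 16*u^2 + 1,
  F = r_u · r_v = 8*u*v,
  G = r_v · r_v = 4*v^2 + 1.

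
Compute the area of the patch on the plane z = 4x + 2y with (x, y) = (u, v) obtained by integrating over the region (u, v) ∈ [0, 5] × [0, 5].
Area = 25*sqrt(21)

Area = ∫∫ √(EG − F²) du dv with √(EG − F²) = sqrt(21). Integrating over [0, 5] × [0, 5] gives 25*sqrt(21).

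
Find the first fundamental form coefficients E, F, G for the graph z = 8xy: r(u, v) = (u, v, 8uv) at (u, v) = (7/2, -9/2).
E = 1297;  F = -1008;  G = 785

Partials: r_u = (1, 0, 8*v), r_v = (0, 1, 8*u). As functions of (u, v):
  E = r_u · r_u = 64*v^2 + 1,
  F = r_u · r_v = 64*u*v,
  G = r_v · r_v = 64*u^2 + 1.
Evaluating at (u, v) = (7/2, -9/2): E = 1297, F = -1008, G = 785.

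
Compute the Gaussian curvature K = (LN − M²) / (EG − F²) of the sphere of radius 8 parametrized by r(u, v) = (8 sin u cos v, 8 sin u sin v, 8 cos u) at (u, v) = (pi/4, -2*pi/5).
K = 1/64

Coefficients of the first fundamental form: E = 64, F = 0, G = 64*sin(u)^2.
Coefficients of the second fundamental form: L = -8*sin(u)/Abs(sin(u)), M = 0, N = -8*sin(u)^3/Abs(sin(u)).
Assemble K = (LN − M²)/(EG − F²) = 1/64. At (u, v) = (pi/4, -2*pi/5): K = 1/64.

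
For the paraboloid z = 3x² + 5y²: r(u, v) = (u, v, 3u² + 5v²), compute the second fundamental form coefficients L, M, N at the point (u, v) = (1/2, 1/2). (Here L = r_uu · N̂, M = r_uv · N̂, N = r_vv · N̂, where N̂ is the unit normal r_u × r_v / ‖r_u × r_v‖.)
L = 6*sqrt(35)/35;  M = 0;  N = 2*sqrt(35)/7

Compute the unit normal N̂(u, v) = (-6*u/sqrt(36*u^2 + 100*v^2 + 1), -10*v/sqrt(36*u^2 + 100*v^2 + 1), 1/sqrt(36*u^2 + 100*v^2 + 1)), and the second partials r_uu, r_uv, r_vv. Take dot products:
  L(u, v) = r_uu · N̂ = 6/sqrt(36*u^2 + 100*v^2 + 1),
  M(u, v) = r_uv · N̂ = 0,
  N(u, v) = r_vv · N̂ = 10/sqrt(36*u^2 + 100*v^2 + 1).
Evaluating at (u, v) = (1/2, 1/2):
  L = 6*sqrt(35)/35, M = 0, N = 2*sqrt(35)/7.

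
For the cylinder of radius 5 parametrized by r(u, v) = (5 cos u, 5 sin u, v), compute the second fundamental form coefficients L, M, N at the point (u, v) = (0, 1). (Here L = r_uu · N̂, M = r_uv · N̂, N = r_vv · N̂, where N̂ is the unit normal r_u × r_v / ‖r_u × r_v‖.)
L = -5;  M = 0;  N = 0

Compute the unit normal N̂(u, v) = (cos(u), sin(u), 0), and the second partials r_uu, r_uv, r_vv. Take dot products:
  L(u, v) = r_uu · N̂ = -5,
  M(u, v) = r_uv · N̂ = 0,
  N(u, v) = r_vv · N̂ = 0.
Evaluating at (u, v) = (0, 1):
  L = -5, M = 0, N = 0.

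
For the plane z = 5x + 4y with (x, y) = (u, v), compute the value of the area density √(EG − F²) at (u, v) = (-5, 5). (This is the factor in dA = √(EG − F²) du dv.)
√(EG − F²)|_{(-5, 5)} = sqrt(42)

E = 26, F = 20, G = 17, so EG − F² = 42. Taking the positive square root: √(EG − F²) = sqrt(42). At (u, v) = (-5, 5): sqrt(42).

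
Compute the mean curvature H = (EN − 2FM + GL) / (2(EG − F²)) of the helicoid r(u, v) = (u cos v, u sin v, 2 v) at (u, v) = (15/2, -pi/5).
H = 0

With E = 1, F = 0, G = u^2 + 4, L = 0, M = -2/sqrt(u^2 + 4), N = 0, assemble
  H = (EN − 2FM + GL) / (2(EG − F²)) = 0.
At (u, v) = (15/2, -pi/5): H = 0.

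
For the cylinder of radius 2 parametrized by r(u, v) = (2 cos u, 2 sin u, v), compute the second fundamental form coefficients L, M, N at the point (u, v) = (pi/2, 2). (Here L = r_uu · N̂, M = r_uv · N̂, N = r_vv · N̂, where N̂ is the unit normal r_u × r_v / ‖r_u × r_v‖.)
L = -2;  M = 0;  N = 0

Compute the unit normal N̂(u, v) = (cos(u), sin(u), 0), and the second partials r_uu, r_uv, r_vv. Take dot products:
  L(u, v) = r_uu · N̂ = -2,
  M(u, v) = r_uv · N̂ = 0,
  N(u, v) = r_vv · N̂ = 0.
Evaluating at (u, v) = (pi/2, 2):
  L = -2, M = 0, N = 0.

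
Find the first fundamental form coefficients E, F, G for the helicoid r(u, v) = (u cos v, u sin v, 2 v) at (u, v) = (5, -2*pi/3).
E = 1;  F = 0;  G = 29

Partials: r_u = (cos(v), sin(v), 0), r_v = (-u*sin(v), u*cos(v), 2). As functions of (u, v):
  E = r_u · r_u = 1,
  F = r_u · r_v = 0,
  G = r_v · r_v = u^2 + 4.
Evaluating at (u, v) = (5, -2*pi/3): E = 1, F = 0, G = 29.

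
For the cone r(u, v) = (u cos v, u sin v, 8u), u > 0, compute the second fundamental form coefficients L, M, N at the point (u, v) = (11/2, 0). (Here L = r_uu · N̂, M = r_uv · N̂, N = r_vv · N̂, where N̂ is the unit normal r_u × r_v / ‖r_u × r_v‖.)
L = 0;  M = 0;  N = 44*sqrt(65)/65

Compute the unit normal N̂(u, v) = (-8*sqrt(65)*u*cos(v)/(65*Abs(u)), -8*sqrt(65)*u*sin(v)/(65*Abs(u)), sqrt(65)*u/(65*Abs(u))), and the second partials r_uu, r_uv, r_vv. Take dot products:
  L(u, v) = r_uu · N̂ = 0,
  M(u, v) = r_uv · N̂ = 0,
  N(u, v) = r_vv · N̂ = 8*sqrt(65)*u^2/(65*Abs(u)).
Evaluating at (u, v) = (11/2, 0):
  L = 0, M = 0, N = 44*sqrt(65)/65.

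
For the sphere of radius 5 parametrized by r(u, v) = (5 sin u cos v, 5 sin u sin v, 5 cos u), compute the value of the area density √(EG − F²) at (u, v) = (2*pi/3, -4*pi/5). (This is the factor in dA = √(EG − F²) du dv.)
√(EG − F²)|_{(2*pi/3, -4*pi/5)} = 25*sqrt(3)/2

E = 25, F = 0, G = 25*sin(u)^2, so EG − F² = 625*sin(u)^2. Taking the positive square root: √(EG − F²) = 25*Abs(sin(u)). At (u, v) = (2*pi/3, -4*pi/5): 25*sqrt(3)/2.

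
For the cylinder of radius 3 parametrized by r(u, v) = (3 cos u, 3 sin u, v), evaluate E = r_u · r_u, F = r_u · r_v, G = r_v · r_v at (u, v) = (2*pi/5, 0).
E = 9;  F = 0;  G = 1

Partials: r_u = (-3*sin(u), 3*cos(u), 0), r_v = (0, 0, 1). As functions of (u, v):
  E = r_u · r_u = 9,
  F = r_u · r_v = 0,
  G = r_v · r_v = 1.
Evaluating at (u, v) = (2*pi/5, 0): E = 9, F = 0, G = 1.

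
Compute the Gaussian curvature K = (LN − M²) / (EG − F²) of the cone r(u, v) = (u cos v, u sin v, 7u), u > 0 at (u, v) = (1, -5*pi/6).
K = 0

Coefficients of the first fundamental form: E = 50, F = 0, G = u^2.
Coefficients of the second fundamental form: L = 0, M = 0, N = 7*sqrt(2)*u^2/(10*Abs(u)).
Assemble K = (LN − M²)/(EG − F²) = 0. At (u, v) = (1, -5*pi/6): K = 0.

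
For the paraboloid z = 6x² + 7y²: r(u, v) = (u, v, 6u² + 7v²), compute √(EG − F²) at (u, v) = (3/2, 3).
√(EG − F²)|_{(3/2, 3)} = sqrt(2089)

E = 144*u^2 + 1, F = 168*u*v, G = 196*v^2 + 1; EG − F² = 144*u^2 + 196*v^2 + 1; √(EG − F²) = sqrt(144*u^2 + 196*v^2 + 1). At the given point: sqrt(2089).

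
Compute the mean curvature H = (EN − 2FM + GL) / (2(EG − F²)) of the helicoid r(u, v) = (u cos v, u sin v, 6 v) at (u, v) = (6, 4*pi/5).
H = 0

With E = 1, F = 0, G = u^2 + 36, L = 0, M = -6/sqrt(u^2 + 36), N = 0, assemble
  H = (EN − 2FM + GL) / (2(EG − F²)) = 0.
At (u, v) = (6, 4*pi/5): H = 0.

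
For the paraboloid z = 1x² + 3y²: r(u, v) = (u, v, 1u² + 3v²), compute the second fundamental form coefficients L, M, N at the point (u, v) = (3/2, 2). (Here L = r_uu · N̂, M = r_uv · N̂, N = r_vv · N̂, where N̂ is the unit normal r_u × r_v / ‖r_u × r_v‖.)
L = sqrt(154)/77;  M = 0;  N = 3*sqrt(154)/77

Compute the unit normal N̂(u, v) = (-2*u/sqrt(4*u^2 + 36*v^2 + 1), -6*v/sqrt(4*u^2 + 36*v^2 + 1), 1/sqrt(4*u^2 + 36*v^2 + 1)), and the second partials r_uu, r_uv, r_vv. Take dot products:
  L(u, v) = r_uu · N̂ = 2/sqrt(4*u^2 + 36*v^2 + 1),
  M(u, v) = r_uv · N̂ = 0,
  N(u, v) = r_vv · N̂ = 6/sqrt(4*u^2 + 36*v^2 + 1).
Evaluating at (u, v) = (3/2, 2):
  L = sqrt(154)/77, M = 0, N = 3*sqrt(154)/77.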